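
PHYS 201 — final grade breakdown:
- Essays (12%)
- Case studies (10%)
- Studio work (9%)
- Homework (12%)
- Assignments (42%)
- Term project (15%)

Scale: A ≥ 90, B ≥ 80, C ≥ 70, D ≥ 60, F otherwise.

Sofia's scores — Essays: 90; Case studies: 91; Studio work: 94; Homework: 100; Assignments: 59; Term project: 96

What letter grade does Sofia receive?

Weighted total:
  Essays 90 × 0.12 = 10.8
  Case studies 91 × 0.1 = 9.1
  Studio work 94 × 0.09 = 8.46
  Homework 100 × 0.12 = 12
  Assignments 59 × 0.42 = 24.78
  Term project 96 × 0.15 = 14.4
Sum = 79.54
79.54 is ≥ 70 and < 80 → C

C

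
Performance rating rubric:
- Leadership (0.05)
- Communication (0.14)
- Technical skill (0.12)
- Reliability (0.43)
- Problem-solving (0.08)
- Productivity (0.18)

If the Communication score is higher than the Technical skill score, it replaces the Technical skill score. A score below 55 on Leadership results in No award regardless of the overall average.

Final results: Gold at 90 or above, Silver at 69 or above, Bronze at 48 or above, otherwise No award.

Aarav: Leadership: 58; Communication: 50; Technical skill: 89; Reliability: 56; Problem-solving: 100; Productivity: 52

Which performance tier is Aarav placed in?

Bronze

Communication (50) ≤ Technical skill (89), so Technical skill stays at 89.
Leadership score 58 ≥ 55: minimum met.
Weighted total:
  Leadership 58 × 0.05 = 2.9
  Communication 50 × 0.14 = 7
  Technical skill 89 × 0.12 = 10.68
  Reliability 56 × 0.43 = 24.08
  Problem-solving 100 × 0.08 = 8
  Productivity 52 × 0.18 = 9.36
Sum = 62.02
62.02 is ≥ 48 and < 69 → Bronze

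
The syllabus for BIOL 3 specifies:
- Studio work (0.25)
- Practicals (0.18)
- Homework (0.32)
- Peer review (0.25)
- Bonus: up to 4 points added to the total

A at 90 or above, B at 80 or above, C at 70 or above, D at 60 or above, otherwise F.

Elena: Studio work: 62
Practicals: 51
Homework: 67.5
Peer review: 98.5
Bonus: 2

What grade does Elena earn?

C

Weighted total:
  Studio work 62 × 0.25 = 15.5
  Practicals 51 × 0.18 = 9.18
  Homework 67.5 × 0.32 = 21.6
  Peer review 98.5 × 0.25 = 24.625
Sum = 70.905
Bonus: 70.905 + 2 = 72.905
72.905 is ≥ 70 and < 80 → C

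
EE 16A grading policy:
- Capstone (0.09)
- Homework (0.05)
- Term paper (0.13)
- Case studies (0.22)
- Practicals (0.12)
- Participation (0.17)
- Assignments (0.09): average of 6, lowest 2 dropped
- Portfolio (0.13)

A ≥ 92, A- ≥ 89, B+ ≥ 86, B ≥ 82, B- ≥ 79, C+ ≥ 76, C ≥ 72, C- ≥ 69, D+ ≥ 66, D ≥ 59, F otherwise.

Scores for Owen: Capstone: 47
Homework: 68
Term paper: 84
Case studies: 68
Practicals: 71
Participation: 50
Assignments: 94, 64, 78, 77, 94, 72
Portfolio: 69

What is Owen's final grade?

D+

Assignments: drop 64, 72 → average of remaining 4 = 343/4 = 85.75
Weighted total:
  Capstone 47 × 0.09 = 4.23
  Homework 68 × 0.05 = 3.4
  Term paper 84 × 0.13 = 10.92
  Case studies 68 × 0.22 = 14.96
  Practicals 71 × 0.12 = 8.52
  Participation 50 × 0.17 = 8.5
  Assignments 85.75 × 0.09 = 7.7175
  Portfolio 69 × 0.13 = 8.97
Sum = 67.2175
67.2175 is ≥ 66 and < 69 → D+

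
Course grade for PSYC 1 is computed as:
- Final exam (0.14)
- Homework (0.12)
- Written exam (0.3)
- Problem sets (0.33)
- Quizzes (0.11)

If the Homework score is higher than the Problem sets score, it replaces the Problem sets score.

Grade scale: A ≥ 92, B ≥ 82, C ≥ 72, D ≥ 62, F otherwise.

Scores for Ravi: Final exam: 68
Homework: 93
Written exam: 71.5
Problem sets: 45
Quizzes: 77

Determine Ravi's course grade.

Homework (93) > Problem sets (45), so Problem sets counts as 93.
Weighted total:
  Final exam 68 × 0.14 = 9.52
  Homework 93 × 0.12 = 11.16
  Written exam 71.5 × 0.3 = 21.45
  Problem sets 93 × 0.33 = 30.69
  Quizzes 77 × 0.11 = 8.47
Sum = 81.29
81.29 is ≥ 72 and < 82 → C

C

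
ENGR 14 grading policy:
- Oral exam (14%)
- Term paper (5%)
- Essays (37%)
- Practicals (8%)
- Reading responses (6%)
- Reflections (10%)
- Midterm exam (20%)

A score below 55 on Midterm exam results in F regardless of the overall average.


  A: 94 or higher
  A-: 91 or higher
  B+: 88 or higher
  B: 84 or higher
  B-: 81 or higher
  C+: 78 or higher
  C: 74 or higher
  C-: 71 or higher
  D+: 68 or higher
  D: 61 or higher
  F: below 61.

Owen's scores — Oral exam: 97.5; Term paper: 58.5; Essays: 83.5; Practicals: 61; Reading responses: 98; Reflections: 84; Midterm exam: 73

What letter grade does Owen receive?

B-

Midterm exam score 73 ≥ 55: minimum met.
Weighted total:
  Oral exam 97.5 × 0.14 = 13.65
  Term paper 58.5 × 0.05 = 2.925
  Essays 83.5 × 0.37 = 30.895
  Practicals 61 × 0.08 = 4.88
  Reading responses 98 × 0.06 = 5.88
  Reflections 84 × 0.1 = 8.4
  Midterm exam 73 × 0.2 = 14.6
Sum = 81.23
81.23 is ≥ 81 and < 84 → B-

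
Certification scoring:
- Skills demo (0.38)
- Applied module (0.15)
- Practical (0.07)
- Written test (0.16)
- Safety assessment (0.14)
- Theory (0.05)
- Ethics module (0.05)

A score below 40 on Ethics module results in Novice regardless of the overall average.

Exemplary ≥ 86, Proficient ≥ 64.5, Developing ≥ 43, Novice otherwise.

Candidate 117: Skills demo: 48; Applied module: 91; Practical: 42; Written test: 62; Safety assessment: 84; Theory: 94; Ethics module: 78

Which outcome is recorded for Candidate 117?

Proficient

Ethics module score 78 ≥ 40: minimum met.
Weighted total:
  Skills demo 48 × 0.38 = 18.24
  Applied module 91 × 0.15 = 13.65
  Practical 42 × 0.07 = 2.94
  Written test 62 × 0.16 = 9.92
  Safety assessment 84 × 0.14 = 11.76
  Theory 94 × 0.05 = 4.7
  Ethics module 78 × 0.05 = 3.9
Sum = 65.11
65.11 is ≥ 64.5 and < 86 → Proficient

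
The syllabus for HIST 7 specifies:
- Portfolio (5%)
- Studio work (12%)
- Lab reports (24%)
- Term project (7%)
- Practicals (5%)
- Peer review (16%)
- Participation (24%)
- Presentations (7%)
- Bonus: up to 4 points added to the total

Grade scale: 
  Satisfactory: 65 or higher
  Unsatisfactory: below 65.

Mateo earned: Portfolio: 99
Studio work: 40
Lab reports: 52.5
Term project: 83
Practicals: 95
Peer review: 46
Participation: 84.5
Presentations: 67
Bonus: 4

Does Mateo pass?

Satisfactory

Weighted total:
  Portfolio 99 × 0.05 = 4.95
  Studio work 40 × 0.12 = 4.8
  Lab reports 52.5 × 0.24 = 12.6
  Term project 83 × 0.07 = 5.81
  Practicals 95 × 0.05 = 4.75
  Peer review 46 × 0.16 = 7.36
  Participation 84.5 × 0.24 = 20.28
  Presentations 67 × 0.07 = 4.69
Sum = 65.24
Bonus: 65.24 + 4 = 69.24
69.24 ≥ 65 → Satisfactory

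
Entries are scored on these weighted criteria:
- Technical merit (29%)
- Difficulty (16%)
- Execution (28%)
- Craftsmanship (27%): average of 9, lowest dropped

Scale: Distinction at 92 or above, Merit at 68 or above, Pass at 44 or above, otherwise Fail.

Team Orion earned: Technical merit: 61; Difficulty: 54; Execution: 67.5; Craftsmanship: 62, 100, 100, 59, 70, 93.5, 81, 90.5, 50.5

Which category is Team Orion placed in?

Craftsmanship: drop 50.5 → average of remaining 8 = 656/8 = 82
Weighted total:
  Technical merit 61 × 0.29 = 17.69
  Difficulty 54 × 0.16 = 8.64
  Execution 67.5 × 0.28 = 18.9
  Craftsmanship 82 × 0.27 = 22.14
Sum = 67.37
67.37 is ≥ 44 and < 68 → Pass

Pass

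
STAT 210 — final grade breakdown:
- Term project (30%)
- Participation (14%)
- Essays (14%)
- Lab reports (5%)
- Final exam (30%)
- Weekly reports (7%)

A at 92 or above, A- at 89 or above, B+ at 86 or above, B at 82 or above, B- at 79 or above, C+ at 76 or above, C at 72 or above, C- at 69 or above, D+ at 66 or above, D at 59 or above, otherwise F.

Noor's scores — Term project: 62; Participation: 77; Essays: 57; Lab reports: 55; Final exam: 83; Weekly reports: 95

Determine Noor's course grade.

C-

Weighted total:
  Term project 62 × 0.3 = 18.6
  Participation 77 × 0.14 = 10.78
  Essays 57 × 0.14 = 7.98
  Lab reports 55 × 0.05 = 2.75
  Final exam 83 × 0.3 = 24.9
  Weekly reports 95 × 0.07 = 6.65
Sum = 71.66
71.66 is ≥ 69 and < 72 → C-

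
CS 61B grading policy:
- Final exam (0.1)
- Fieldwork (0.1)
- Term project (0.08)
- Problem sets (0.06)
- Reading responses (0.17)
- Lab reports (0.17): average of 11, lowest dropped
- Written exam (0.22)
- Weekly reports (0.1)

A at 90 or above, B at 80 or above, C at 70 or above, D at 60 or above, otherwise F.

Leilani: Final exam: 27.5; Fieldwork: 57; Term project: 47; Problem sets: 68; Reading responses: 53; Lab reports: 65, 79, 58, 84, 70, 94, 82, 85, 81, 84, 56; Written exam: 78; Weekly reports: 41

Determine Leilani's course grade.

Lab reports: drop 56 → average of remaining 10 = 782/10 = 78.2
Weighted total:
  Final exam 27.5 × 0.1 = 2.75
  Fieldwork 57 × 0.1 = 5.7
  Term project 47 × 0.08 = 3.76
  Problem sets 68 × 0.06 = 4.08
  Reading responses 53 × 0.17 = 9.01
  Lab reports 78.2 × 0.17 = 13.294
  Written exam 78 × 0.22 = 17.16
  Weekly reports 41 × 0.1 = 4.1
Sum = 59.854
59.854 < 60 → F

F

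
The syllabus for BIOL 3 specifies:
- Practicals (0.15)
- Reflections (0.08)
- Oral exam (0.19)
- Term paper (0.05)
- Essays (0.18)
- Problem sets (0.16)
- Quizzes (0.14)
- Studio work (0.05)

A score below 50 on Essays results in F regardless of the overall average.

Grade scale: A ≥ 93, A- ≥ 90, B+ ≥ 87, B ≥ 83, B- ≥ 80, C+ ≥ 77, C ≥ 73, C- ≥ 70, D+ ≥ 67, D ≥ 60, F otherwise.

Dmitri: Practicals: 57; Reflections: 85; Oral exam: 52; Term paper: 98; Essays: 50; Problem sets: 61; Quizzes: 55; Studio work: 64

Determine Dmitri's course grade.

Essays score 50 ≥ 50: minimum met.
Weighted total:
  Practicals 57 × 0.15 = 8.55
  Reflections 85 × 0.08 = 6.8
  Oral exam 52 × 0.19 = 9.88
  Term paper 98 × 0.05 = 4.9
  Essays 50 × 0.18 = 9
  Problem sets 61 × 0.16 = 9.76
  Quizzes 55 × 0.14 = 7.7
  Studio work 64 × 0.05 = 3.2
Sum = 59.79
59.79 < 60 → F

F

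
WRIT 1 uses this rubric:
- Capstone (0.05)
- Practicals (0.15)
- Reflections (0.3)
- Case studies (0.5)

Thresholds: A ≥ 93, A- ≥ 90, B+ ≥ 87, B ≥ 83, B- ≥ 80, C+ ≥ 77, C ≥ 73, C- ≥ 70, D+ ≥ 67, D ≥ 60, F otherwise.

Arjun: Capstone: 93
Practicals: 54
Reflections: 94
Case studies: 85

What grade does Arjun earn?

B

Weighted total:
  Capstone 93 × 0.05 = 4.65
  Practicals 54 × 0.15 = 8.1
  Reflections 94 × 0.3 = 28.2
  Case studies 85 × 0.5 = 42.5
Sum = 83.45
83.45 is ≥ 83 and < 87 → B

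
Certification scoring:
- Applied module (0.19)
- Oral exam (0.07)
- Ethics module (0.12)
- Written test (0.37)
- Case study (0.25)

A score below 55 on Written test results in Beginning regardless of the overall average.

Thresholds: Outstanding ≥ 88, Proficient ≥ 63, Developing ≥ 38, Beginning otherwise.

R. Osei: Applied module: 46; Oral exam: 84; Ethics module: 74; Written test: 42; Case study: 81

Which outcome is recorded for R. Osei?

Written test score 42 < 55: minimum not met.
Weighted total:
  Applied module 46 × 0.19 = 8.74
  Oral exam 84 × 0.07 = 5.88
  Ethics module 74 × 0.12 = 8.88
  Written test 42 × 0.37 = 15.54
  Case study 81 × 0.25 = 20.25
Sum = 59.29
Because the Written test minimum was not met, the result is Beginning.

Beginning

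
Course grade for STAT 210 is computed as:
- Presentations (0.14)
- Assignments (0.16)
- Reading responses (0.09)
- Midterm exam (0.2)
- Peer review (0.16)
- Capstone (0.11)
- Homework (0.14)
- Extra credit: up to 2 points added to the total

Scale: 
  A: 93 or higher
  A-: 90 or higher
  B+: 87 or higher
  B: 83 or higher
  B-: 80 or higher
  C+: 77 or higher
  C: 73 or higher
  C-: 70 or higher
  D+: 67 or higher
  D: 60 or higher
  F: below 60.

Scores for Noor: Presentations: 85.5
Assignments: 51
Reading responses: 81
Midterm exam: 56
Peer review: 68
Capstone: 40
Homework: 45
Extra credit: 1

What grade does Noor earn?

Weighted total:
  Presentations 85.5 × 0.14 = 11.97
  Assignments 51 × 0.16 = 8.16
  Reading responses 81 × 0.09 = 7.29
  Midterm exam 56 × 0.2 = 11.2
  Peer review 68 × 0.16 = 10.88
  Capstone 40 × 0.11 = 4.4
  Homework 45 × 0.14 = 6.3
Sum = 60.2
Extra credit: 60.2 + 1 = 61.2
61.2 is ≥ 60 and < 67 → D

D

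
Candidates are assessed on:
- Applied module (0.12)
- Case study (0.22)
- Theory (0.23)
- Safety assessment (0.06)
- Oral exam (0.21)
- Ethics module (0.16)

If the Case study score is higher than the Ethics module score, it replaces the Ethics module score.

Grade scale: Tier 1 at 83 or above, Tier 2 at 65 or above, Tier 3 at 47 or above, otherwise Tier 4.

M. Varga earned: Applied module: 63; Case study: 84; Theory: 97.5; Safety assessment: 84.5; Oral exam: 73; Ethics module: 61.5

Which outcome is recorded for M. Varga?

Tier 2

Case study (84) > Ethics module (61.5), so Ethics module counts as 84.
Weighted total:
  Applied module 63 × 0.12 = 7.56
  Case study 84 × 0.22 = 18.48
  Theory 97.5 × 0.23 = 22.425
  Safety assessment 84.5 × 0.06 = 5.07
  Oral exam 73 × 0.21 = 15.33
  Ethics module 84 × 0.16 = 13.44
Sum = 82.305
82.305 is ≥ 65 and < 83 → Tier 2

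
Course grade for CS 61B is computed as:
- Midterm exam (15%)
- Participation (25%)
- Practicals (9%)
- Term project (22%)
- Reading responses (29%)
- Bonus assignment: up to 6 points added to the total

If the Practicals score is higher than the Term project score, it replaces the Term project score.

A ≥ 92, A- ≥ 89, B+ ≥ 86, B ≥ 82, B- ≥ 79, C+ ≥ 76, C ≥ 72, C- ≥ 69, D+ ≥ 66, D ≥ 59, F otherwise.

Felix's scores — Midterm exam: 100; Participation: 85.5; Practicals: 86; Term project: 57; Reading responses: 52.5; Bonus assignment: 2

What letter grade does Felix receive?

B-

Practicals (86) > Term project (57), so Term project counts as 86.
Weighted total:
  Midterm exam 100 × 0.15 = 15
  Participation 85.5 × 0.25 = 21.375
  Practicals 86 × 0.09 = 7.74
  Term project 86 × 0.22 = 18.92
  Reading responses 52.5 × 0.29 = 15.225
Sum = 78.26
Bonus assignment: 78.26 + 2 = 80.26
80.26 is ≥ 79 and < 82 → B-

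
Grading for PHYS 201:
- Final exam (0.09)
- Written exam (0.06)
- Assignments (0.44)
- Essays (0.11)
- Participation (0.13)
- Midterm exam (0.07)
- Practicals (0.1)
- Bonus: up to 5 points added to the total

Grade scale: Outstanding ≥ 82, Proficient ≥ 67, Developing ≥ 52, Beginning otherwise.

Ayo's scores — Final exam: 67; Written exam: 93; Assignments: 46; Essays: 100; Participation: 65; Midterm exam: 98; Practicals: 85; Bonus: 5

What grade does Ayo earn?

Weighted total:
  Final exam 67 × 0.09 = 6.03
  Written exam 93 × 0.06 = 5.58
  Assignments 46 × 0.44 = 20.24
  Essays 100 × 0.11 = 11
  Participation 65 × 0.13 = 8.45
  Midterm exam 98 × 0.07 = 6.86
  Practicals 85 × 0.1 = 8.5
Sum = 66.66
Bonus: 66.66 + 5 = 71.66
71.66 is ≥ 67 and < 82 → Proficient

Proficient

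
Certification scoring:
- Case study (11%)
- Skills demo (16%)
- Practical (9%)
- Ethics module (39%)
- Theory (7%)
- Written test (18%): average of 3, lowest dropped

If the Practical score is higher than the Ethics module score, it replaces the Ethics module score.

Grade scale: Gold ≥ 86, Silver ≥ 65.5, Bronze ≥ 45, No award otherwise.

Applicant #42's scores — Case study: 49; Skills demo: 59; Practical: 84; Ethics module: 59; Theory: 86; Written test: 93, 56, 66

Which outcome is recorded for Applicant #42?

Silver

Written test: drop 56 → average of remaining 2 = 159/2 = 79.5
Practical (84) > Ethics module (59), so Ethics module counts as 84.
Weighted total:
  Case study 49 × 0.11 = 5.39
  Skills demo 59 × 0.16 = 9.44
  Practical 84 × 0.09 = 7.56
  Ethics module 84 × 0.39 = 32.76
  Theory 86 × 0.07 = 6.02
  Written test 79.5 × 0.18 = 14.31
Sum = 75.48
75.48 is ≥ 65.5 and < 86 → Silver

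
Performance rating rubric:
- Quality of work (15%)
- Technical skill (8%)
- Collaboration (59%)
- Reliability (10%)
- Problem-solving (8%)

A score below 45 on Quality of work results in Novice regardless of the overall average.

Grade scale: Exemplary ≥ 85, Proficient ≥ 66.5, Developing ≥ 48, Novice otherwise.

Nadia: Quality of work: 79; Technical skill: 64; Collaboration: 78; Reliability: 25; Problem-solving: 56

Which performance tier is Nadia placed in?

Quality of work score 79 ≥ 45: minimum met.
Weighted total:
  Quality of work 79 × 0.15 = 11.85
  Technical skill 64 × 0.08 = 5.12
  Collaboration 78 × 0.59 = 46.02
  Reliability 25 × 0.1 = 2.5
  Problem-solving 56 × 0.08 = 4.48
Sum = 69.97
69.97 is ≥ 66.5 and < 85 → Proficient

Proficient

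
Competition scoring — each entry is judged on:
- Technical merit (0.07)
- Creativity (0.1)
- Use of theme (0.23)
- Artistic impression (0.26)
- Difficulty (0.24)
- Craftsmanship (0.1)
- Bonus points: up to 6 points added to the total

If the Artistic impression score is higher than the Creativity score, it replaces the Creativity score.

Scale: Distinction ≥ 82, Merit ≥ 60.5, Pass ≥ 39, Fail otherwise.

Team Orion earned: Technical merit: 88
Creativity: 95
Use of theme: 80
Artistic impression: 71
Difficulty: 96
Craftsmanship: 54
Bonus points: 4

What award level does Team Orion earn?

Artistic impression (71) ≤ Creativity (95), so Creativity stays at 95.
Weighted total:
  Technical merit 88 × 0.07 = 6.16
  Creativity 95 × 0.1 = 9.5
  Use of theme 80 × 0.23 = 18.4
  Artistic impression 71 × 0.26 = 18.46
  Difficulty 96 × 0.24 = 23.04
  Craftsmanship 54 × 0.1 = 5.4
Sum = 80.96
Bonus points: 80.96 + 4 = 84.96
84.96 ≥ 82 → Distinction

Distinction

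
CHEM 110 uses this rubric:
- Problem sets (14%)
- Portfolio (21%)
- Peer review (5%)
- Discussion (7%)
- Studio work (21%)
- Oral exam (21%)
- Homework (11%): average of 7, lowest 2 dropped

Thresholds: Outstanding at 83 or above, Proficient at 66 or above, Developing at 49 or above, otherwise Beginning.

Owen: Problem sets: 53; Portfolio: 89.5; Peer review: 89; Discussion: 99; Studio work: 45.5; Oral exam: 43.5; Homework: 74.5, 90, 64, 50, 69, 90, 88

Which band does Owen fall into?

Homework: drop 50, 64 → average of remaining 5 = 411.5/5 = 82.3
Weighted total:
  Problem sets 53 × 0.14 = 7.42
  Portfolio 89.5 × 0.21 = 18.795
  Peer review 89 × 0.05 = 4.45
  Discussion 99 × 0.07 = 6.93
  Studio work 45.5 × 0.21 = 9.555
  Oral exam 43.5 × 0.21 = 9.135
  Homework 82.3 × 0.11 = 9.053
Sum = 65.338
65.338 is ≥ 49 and < 66 → Developing

Developing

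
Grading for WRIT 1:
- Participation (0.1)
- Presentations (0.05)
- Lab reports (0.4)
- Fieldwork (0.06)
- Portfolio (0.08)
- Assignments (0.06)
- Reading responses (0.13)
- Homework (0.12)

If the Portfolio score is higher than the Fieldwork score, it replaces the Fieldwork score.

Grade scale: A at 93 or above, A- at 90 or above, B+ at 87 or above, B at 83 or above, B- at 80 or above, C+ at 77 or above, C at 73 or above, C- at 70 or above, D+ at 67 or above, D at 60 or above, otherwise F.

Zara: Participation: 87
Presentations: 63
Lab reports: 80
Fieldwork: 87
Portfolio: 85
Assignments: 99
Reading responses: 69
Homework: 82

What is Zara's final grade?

B-

Portfolio (85) ≤ Fieldwork (87), so Fieldwork stays at 87.
Weighted total:
  Participation 87 × 0.1 = 8.7
  Presentations 63 × 0.05 = 3.15
  Lab reports 80 × 0.4 = 32
  Fieldwork 87 × 0.06 = 5.22
  Portfolio 85 × 0.08 = 6.8
  Assignments 99 × 0.06 = 5.94
  Reading responses 69 × 0.13 = 8.97
  Homework 82 × 0.12 = 9.84
Sum = 80.62
80.62 is ≥ 80 and < 83 → B-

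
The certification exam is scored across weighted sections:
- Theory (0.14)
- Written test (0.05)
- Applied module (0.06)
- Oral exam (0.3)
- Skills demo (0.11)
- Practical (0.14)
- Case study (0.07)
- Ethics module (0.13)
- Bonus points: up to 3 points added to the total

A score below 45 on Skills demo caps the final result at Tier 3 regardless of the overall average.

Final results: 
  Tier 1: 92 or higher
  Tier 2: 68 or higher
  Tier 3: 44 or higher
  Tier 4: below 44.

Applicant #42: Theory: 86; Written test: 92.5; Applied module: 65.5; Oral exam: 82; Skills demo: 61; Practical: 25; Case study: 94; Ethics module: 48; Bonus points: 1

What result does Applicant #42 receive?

Tier 2

Skills demo score 61 ≥ 45: minimum met.
Weighted total:
  Theory 86 × 0.14 = 12.04
  Written test 92.5 × 0.05 = 4.625
  Applied module 65.5 × 0.06 = 3.93
  Oral exam 82 × 0.3 = 24.6
  Skills demo 61 × 0.11 = 6.71
  Practical 25 × 0.14 = 3.5
  Case study 94 × 0.07 = 6.58
  Ethics module 48 × 0.13 = 6.24
Sum = 68.225
Bonus points: 68.225 + 1 = 69.225
69.225 is ≥ 68 and < 92 → Tier 2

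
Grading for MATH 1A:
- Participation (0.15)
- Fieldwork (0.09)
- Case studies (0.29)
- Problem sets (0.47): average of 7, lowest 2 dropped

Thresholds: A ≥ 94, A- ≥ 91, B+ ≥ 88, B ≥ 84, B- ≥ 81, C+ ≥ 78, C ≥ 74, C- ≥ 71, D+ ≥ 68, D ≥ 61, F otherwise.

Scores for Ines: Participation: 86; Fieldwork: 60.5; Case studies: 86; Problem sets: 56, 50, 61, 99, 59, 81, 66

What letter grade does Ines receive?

Problem sets: drop 50, 56 → average of remaining 5 = 366/5 = 73.2
Weighted total:
  Participation 86 × 0.15 = 12.9
  Fieldwork 60.5 × 0.09 = 5.445
  Case studies 86 × 0.29 = 24.94
  Problem sets 73.2 × 0.47 = 34.404
Sum = 77.689
77.689 is ≥ 74 and < 78 → C

C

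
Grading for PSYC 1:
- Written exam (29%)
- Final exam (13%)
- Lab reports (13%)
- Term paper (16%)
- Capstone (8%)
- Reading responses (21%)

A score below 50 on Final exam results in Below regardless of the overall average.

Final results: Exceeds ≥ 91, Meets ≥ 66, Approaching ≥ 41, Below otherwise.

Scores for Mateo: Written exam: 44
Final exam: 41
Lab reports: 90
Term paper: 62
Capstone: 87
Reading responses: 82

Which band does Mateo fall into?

Final exam score 41 < 50: minimum not met.
Weighted total:
  Written exam 44 × 0.29 = 12.76
  Final exam 41 × 0.13 = 5.33
  Lab reports 90 × 0.13 = 11.7
  Term paper 62 × 0.16 = 9.92
  Capstone 87 × 0.08 = 6.96
  Reading responses 82 × 0.21 = 17.22
Sum = 63.89
Because the Final exam minimum was not met, the result is Below.

Below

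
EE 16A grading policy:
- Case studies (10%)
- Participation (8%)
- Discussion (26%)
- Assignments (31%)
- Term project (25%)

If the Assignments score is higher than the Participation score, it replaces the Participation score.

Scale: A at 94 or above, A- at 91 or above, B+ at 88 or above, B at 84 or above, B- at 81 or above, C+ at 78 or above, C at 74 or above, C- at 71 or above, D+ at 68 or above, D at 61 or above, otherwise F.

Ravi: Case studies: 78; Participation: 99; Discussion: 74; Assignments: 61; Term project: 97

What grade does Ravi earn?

C+

Assignments (61) ≤ Participation (99), so Participation stays at 99.
Weighted total:
  Case studies 78 × 0.1 = 7.8
  Participation 99 × 0.08 = 7.92
  Discussion 74 × 0.26 = 19.24
  Assignments 61 × 0.31 = 18.91
  Term project 97 × 0.25 = 24.25
Sum = 78.12
78.12 is ≥ 78 and < 81 → C+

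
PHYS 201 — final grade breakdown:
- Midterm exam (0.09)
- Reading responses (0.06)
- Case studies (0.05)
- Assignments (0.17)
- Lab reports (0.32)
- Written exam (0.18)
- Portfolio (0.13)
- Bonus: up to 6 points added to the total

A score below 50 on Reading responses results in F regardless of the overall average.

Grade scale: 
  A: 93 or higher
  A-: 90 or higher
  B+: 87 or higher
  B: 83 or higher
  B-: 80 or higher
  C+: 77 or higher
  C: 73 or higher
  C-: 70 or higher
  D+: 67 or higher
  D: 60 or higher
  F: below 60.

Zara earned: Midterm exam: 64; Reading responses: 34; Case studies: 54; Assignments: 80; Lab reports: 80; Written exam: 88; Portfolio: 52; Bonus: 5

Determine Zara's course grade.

Reading responses score 34 < 50: minimum not met.
Weighted total:
  Midterm exam 64 × 0.09 = 5.76
  Reading responses 34 × 0.06 = 2.04
  Case studies 54 × 0.05 = 2.7
  Assignments 80 × 0.17 = 13.6
  Lab reports 80 × 0.32 = 25.6
  Written exam 88 × 0.18 = 15.84
  Portfolio 52 × 0.13 = 6.76
Sum = 72.3
Bonus: 72.3 + 5 = 77.3
Because the Reading responses minimum was not met, the result is F.

F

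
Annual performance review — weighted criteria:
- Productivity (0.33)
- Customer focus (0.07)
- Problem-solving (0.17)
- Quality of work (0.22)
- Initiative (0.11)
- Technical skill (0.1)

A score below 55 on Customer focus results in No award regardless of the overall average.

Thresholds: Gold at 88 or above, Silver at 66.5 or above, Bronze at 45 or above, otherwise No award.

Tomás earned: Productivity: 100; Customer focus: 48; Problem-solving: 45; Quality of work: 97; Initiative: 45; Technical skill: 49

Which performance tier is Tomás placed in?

No award

Customer focus score 48 < 55: minimum not met.
Weighted total:
  Productivity 100 × 0.33 = 33
  Customer focus 48 × 0.07 = 3.36
  Problem-solving 45 × 0.17 = 7.65
  Quality of work 97 × 0.22 = 21.34
  Initiative 45 × 0.11 = 4.95
  Technical skill 49 × 0.1 = 4.9
Sum = 75.2
Because the Customer focus minimum was not met, the result is No award.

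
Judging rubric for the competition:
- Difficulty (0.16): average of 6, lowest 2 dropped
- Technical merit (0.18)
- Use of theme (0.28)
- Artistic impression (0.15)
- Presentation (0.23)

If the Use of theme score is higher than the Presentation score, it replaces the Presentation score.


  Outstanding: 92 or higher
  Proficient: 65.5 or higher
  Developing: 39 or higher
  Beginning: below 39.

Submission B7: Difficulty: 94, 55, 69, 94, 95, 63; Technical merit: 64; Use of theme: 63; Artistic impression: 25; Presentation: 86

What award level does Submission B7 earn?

Difficulty: drop 55, 63 → average of remaining 4 = 352/4 = 88
Use of theme (63) ≤ Presentation (86), so Presentation stays at 86.
Weighted total:
  Difficulty 88 × 0.16 = 14.08
  Technical merit 64 × 0.18 = 11.52
  Use of theme 63 × 0.28 = 17.64
  Artistic impression 25 × 0.15 = 3.75
  Presentation 86 × 0.23 = 19.78
Sum = 66.77
66.77 is ≥ 65.5 and < 92 → Proficient

Proficient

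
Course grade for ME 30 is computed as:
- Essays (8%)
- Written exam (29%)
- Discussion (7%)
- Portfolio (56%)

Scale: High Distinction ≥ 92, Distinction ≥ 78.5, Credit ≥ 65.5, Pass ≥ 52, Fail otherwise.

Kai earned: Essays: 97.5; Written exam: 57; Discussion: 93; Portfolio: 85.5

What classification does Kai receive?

Distinction

Weighted total:
  Essays 97.5 × 0.08 = 7.8
  Written exam 57 × 0.29 = 16.53
  Discussion 93 × 0.07 = 6.51
  Portfolio 85.5 × 0.56 = 47.88
Sum = 78.72
78.72 is ≥ 78.5 and < 92 → Distinction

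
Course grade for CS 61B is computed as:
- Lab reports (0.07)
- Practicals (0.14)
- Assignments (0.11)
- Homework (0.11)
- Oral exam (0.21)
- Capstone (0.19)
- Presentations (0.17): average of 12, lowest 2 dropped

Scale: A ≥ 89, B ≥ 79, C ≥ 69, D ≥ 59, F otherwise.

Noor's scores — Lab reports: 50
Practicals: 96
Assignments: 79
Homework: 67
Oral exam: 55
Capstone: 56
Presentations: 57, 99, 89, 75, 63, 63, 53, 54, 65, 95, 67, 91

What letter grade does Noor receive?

D

Presentations: drop 53, 54 → average of remaining 10 = 764/10 = 76.4
Weighted total:
  Lab reports 50 × 0.07 = 3.5
  Practicals 96 × 0.14 = 13.44
  Assignments 79 × 0.11 = 8.69
  Homework 67 × 0.11 = 7.37
  Oral exam 55 × 0.21 = 11.55
  Capstone 56 × 0.19 = 10.64
  Presentations 76.4 × 0.17 = 12.988
Sum = 68.178
68.178 is ≥ 59 and < 69 → D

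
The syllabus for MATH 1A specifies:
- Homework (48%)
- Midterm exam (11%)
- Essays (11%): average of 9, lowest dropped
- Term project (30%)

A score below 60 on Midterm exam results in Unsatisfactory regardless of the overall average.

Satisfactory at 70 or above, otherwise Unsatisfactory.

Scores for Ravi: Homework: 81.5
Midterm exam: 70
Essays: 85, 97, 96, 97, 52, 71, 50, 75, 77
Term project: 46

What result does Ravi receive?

Unsatisfactory

Essays: drop 50 → average of remaining 8 = 650/8 = 81.25
Midterm exam score 70 ≥ 60: minimum met.
Weighted total:
  Homework 81.5 × 0.48 = 39.12
  Midterm exam 70 × 0.11 = 7.7
  Essays 81.25 × 0.11 = 8.9375
  Term project 46 × 0.3 = 13.8
Sum = 69.5575
69.5575 < 70 → Unsatisfactory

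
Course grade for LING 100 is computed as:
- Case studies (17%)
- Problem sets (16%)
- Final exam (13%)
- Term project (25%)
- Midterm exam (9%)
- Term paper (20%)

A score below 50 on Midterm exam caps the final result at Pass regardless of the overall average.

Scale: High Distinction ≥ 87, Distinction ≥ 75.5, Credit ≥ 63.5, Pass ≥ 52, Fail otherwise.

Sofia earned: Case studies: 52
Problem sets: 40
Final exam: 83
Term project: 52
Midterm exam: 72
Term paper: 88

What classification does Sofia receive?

Pass

Midterm exam score 72 ≥ 50: minimum met.
Weighted total:
  Case studies 52 × 0.17 = 8.84
  Problem sets 40 × 0.16 = 6.4
  Final exam 83 × 0.13 = 10.79
  Term project 52 × 0.25 = 13
  Midterm exam 72 × 0.09 = 6.48
  Term paper 88 × 0.2 = 17.6
Sum = 63.11
63.11 is ≥ 52 and < 63.5 → Pass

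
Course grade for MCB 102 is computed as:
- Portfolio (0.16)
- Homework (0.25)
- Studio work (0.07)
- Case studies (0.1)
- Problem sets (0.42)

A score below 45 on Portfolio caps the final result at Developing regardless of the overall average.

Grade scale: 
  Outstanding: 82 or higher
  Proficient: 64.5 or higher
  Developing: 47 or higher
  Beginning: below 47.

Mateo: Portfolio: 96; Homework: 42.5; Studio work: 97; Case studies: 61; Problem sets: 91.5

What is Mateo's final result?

Portfolio score 96 ≥ 45: minimum met.
Weighted total:
  Portfolio 96 × 0.16 = 15.36
  Homework 42.5 × 0.25 = 10.625
  Studio work 97 × 0.07 = 6.79
  Case studies 61 × 0.1 = 6.1
  Problem sets 91.5 × 0.42 = 38.43
Sum = 77.305
77.305 is ≥ 64.5 and < 82 → Proficient

Proficient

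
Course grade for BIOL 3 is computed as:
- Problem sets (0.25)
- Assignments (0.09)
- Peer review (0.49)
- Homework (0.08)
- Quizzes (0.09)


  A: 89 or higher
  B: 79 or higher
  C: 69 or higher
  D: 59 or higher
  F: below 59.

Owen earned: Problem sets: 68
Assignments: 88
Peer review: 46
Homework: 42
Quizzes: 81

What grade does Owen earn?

Weighted total:
  Problem sets 68 × 0.25 = 17
  Assignments 88 × 0.09 = 7.92
  Peer review 46 × 0.49 = 22.54
  Homework 42 × 0.08 = 3.36
  Quizzes 81 × 0.09 = 7.29
Sum = 58.11
58.11 < 59 → F

F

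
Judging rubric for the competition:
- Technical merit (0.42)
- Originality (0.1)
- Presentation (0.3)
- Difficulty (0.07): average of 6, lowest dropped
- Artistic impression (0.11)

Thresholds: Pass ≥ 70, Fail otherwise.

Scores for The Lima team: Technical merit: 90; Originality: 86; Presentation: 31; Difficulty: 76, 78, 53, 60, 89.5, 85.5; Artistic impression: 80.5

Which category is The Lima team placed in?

Pass

Difficulty: drop 53 → average of remaining 5 = 389/5 = 77.8
Weighted total:
  Technical merit 90 × 0.42 = 37.8
  Originality 86 × 0.1 = 8.6
  Presentation 31 × 0.3 = 9.3
  Difficulty 77.8 × 0.07 = 5.446
  Artistic impression 80.5 × 0.11 = 8.855
Sum = 70.001
70.001 ≥ 70 → Pass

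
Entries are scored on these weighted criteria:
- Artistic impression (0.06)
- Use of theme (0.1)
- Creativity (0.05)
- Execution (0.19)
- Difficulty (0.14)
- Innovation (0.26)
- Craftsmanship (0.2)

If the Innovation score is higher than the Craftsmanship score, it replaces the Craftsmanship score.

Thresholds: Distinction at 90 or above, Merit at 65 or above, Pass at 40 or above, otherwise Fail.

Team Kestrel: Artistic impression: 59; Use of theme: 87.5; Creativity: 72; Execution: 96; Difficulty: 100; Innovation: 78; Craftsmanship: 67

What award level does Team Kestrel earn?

Innovation (78) > Craftsmanship (67), so Craftsmanship counts as 78.
Weighted total:
  Artistic impression 59 × 0.06 = 3.54
  Use of theme 87.5 × 0.1 = 8.75
  Creativity 72 × 0.05 = 3.6
  Execution 96 × 0.19 = 18.24
  Difficulty 100 × 0.14 = 14
  Innovation 78 × 0.26 = 20.28
  Craftsmanship 78 × 0.2 = 15.6
Sum = 84.01
84.01 is ≥ 65 and < 90 → Merit

Merit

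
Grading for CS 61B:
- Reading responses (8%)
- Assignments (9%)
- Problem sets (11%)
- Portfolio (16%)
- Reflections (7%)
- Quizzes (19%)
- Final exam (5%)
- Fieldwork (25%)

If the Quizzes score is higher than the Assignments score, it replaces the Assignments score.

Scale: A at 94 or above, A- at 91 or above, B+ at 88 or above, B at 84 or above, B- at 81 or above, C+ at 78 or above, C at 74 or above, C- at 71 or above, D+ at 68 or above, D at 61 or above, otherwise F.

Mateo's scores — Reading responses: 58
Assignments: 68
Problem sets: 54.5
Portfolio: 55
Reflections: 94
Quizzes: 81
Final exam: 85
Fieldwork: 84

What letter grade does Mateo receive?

C-

Quizzes (81) > Assignments (68), so Assignments counts as 81.
Weighted total:
  Reading responses 58 × 0.08 = 4.64
  Assignments 81 × 0.09 = 7.29
  Problem sets 54.5 × 0.11 = 5.995
  Portfolio 55 × 0.16 = 8.8
  Reflections 94 × 0.07 = 6.58
  Quizzes 81 × 0.19 = 15.39
  Final exam 85 × 0.05 = 4.25
  Fieldwork 84 × 0.25 = 21
Sum = 73.945
73.945 is ≥ 71 and < 74 → C-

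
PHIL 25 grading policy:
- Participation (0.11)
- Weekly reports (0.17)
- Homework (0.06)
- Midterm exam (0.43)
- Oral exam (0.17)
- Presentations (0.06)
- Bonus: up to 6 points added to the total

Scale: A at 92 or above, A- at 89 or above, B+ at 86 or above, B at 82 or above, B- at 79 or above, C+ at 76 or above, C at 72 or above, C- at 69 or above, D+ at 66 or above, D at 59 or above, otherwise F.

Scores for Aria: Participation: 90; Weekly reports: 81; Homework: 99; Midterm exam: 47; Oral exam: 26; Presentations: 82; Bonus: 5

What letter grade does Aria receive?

D

Weighted total:
  Participation 90 × 0.11 = 9.9
  Weekly reports 81 × 0.17 = 13.77
  Homework 99 × 0.06 = 5.94
  Midterm exam 47 × 0.43 = 20.21
  Oral exam 26 × 0.17 = 4.42
  Presentations 82 × 0.06 = 4.92
Sum = 59.16
Bonus: 59.16 + 5 = 64.16
64.16 is ≥ 59 and < 66 → D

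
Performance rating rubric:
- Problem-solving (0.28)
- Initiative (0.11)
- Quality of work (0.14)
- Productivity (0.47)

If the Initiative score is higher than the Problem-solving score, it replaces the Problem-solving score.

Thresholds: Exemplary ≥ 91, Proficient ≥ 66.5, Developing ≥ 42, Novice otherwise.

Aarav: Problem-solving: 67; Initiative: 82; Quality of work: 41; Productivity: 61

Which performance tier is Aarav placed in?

Initiative (82) > Problem-solving (67), so Problem-solving counts as 82.
Weighted total:
  Problem-solving 82 × 0.28 = 22.96
  Initiative 82 × 0.11 = 9.02
  Quality of work 41 × 0.14 = 5.74
  Productivity 61 × 0.47 = 28.67
Sum = 66.39
66.39 is ≥ 42 and < 66.5 → Developing

Developing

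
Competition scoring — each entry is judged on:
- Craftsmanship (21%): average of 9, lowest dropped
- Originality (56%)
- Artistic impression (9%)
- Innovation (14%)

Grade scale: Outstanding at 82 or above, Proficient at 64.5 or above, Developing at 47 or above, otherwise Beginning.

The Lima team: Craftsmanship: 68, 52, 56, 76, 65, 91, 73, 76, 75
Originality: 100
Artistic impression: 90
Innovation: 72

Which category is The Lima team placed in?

Craftsmanship: drop 52 → average of remaining 8 = 580/8 = 72.5
Weighted total:
  Craftsmanship 72.5 × 0.21 = 15.225
  Originality 100 × 0.56 = 56
  Artistic impression 90 × 0.09 = 8.1
  Innovation 72 × 0.14 = 10.08
Sum = 89.405
89.405 ≥ 82 → Outstanding

Outstanding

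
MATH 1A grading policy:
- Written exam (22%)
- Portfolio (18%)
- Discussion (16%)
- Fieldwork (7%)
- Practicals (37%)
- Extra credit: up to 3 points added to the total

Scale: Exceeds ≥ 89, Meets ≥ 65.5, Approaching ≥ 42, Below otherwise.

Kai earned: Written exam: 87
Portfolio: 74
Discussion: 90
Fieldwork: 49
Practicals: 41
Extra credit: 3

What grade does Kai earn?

Weighted total:
  Written exam 87 × 0.22 = 19.14
  Portfolio 74 × 0.18 = 13.32
  Discussion 90 × 0.16 = 14.4
  Fieldwork 49 × 0.07 = 3.43
  Practicals 41 × 0.37 = 15.17
Sum = 65.46
Extra credit: 65.46 + 3 = 68.46
68.46 is ≥ 65.5 and < 89 → Meets

Meets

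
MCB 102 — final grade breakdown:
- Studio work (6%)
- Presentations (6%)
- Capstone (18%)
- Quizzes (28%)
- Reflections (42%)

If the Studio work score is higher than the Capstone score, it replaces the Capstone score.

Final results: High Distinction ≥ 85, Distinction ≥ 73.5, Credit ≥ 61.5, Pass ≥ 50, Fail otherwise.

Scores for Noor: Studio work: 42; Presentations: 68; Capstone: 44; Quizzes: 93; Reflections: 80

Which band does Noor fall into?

Distinction

Studio work (42) ≤ Capstone (44), so Capstone stays at 44.
Weighted total:
  Studio work 42 × 0.06 = 2.52
  Presentations 68 × 0.06 = 4.08
  Capstone 44 × 0.18 = 7.92
  Quizzes 93 × 0.28 = 26.04
  Reflections 80 × 0.42 = 33.6
Sum = 74.16
74.16 is ≥ 73.5 and < 85 → Distinction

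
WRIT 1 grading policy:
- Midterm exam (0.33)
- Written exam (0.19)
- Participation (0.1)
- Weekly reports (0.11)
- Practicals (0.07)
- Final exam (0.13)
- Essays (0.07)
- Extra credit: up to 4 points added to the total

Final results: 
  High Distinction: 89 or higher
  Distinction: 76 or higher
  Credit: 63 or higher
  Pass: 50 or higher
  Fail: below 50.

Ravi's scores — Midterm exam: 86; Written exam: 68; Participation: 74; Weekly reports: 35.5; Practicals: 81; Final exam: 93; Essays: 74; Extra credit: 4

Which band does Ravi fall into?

Weighted total:
  Midterm exam 86 × 0.33 = 28.38
  Written exam 68 × 0.19 = 12.92
  Participation 74 × 0.1 = 7.4
  Weekly reports 35.5 × 0.11 = 3.905
  Practicals 81 × 0.07 = 5.67
  Final exam 93 × 0.13 = 12.09
  Essays 74 × 0.07 = 5.18
Sum = 75.545
Extra credit: 75.545 + 4 = 79.545
79.545 is ≥ 76 and < 89 → Distinction

Distinction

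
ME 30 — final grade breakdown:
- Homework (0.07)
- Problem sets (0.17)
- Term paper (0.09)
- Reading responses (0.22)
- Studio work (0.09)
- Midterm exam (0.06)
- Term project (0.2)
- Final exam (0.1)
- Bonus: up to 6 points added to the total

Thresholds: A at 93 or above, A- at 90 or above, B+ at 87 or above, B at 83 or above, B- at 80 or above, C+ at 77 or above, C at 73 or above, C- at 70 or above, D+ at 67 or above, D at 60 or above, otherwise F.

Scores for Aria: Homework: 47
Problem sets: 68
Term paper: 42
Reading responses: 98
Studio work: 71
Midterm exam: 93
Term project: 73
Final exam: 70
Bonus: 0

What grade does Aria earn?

Weighted total:
  Homework 47 × 0.07 = 3.29
  Problem sets 68 × 0.17 = 11.56
  Term paper 42 × 0.09 = 3.78
  Reading responses 98 × 0.22 = 21.56
  Studio work 71 × 0.09 = 6.39
  Midterm exam 93 × 0.06 = 5.58
  Term project 73 × 0.2 = 14.6
  Final exam 70 × 0.1 = 7
Sum = 73.76
Bonus: 73.76 + 0 = 73.76
73.76 is ≥ 73 and < 77 → C

C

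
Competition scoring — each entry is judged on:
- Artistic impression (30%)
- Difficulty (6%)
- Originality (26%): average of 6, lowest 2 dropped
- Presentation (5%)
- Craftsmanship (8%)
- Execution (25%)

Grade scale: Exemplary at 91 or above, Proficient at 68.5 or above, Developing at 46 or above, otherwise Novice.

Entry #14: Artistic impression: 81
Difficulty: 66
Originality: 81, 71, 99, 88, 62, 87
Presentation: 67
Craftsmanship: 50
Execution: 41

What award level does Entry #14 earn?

Originality: drop 62, 71 → average of remaining 4 = 355/4 = 88.75
Weighted total:
  Artistic impression 81 × 0.3 = 24.3
  Difficulty 66 × 0.06 = 3.96
  Originality 88.75 × 0.26 = 23.075
  Presentation 67 × 0.05 = 3.35
  Craftsmanship 50 × 0.08 = 4
  Execution 41 × 0.25 = 10.25
Sum = 68.935
68.935 is ≥ 68.5 and < 91 → Proficient

Proficient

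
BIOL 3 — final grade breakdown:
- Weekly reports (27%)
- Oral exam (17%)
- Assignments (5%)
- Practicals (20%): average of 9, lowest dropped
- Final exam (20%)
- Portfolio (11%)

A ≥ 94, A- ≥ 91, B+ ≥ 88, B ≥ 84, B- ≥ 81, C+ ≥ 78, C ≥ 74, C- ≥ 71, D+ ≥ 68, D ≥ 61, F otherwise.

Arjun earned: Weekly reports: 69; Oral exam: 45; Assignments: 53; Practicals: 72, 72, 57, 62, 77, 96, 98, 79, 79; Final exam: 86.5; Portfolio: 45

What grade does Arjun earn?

D

Practicals: drop 57 → average of remaining 8 = 635/8 = 79.375
Weighted total:
  Weekly reports 69 × 0.27 = 18.63
  Oral exam 45 × 0.17 = 7.65
  Assignments 53 × 0.05 = 2.65
  Practicals 79.375 × 0.2 = 15.875
  Final exam 86.5 × 0.2 = 17.3
  Portfolio 45 × 0.11 = 4.95
Sum = 67.055
67.055 is ≥ 61 and < 68 → D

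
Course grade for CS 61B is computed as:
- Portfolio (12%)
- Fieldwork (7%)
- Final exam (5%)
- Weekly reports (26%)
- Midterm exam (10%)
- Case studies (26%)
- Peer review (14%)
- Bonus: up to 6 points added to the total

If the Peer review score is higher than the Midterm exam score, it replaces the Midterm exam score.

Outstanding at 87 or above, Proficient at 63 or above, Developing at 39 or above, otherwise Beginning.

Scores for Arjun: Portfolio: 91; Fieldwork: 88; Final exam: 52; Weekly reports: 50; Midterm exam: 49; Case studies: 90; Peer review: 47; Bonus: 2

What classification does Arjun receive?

Proficient

Peer review (47) ≤ Midterm exam (49), so Midterm exam stays at 49.
Weighted total:
  Portfolio 91 × 0.12 = 10.92
  Fieldwork 88 × 0.07 = 6.16
  Final exam 52 × 0.05 = 2.6
  Weekly reports 50 × 0.26 = 13
  Midterm exam 49 × 0.1 = 4.9
  Case studies 90 × 0.26 = 23.4
  Peer review 47 × 0.14 = 6.58
Sum = 67.56
Bonus: 67.56 + 2 = 69.56
69.56 is ≥ 63 and < 87 → Proficient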